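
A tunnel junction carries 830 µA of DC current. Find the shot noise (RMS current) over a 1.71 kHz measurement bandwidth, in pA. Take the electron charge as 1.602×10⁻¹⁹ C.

674 pA

I_n = √(2qI·B)
2qI·B = 2 × 1.602×10⁻¹⁹ × 8.30×10⁻⁴ × 1.71×10³ = 4.55×10⁻¹⁹ A²
I_n = √(4.55×10⁻¹⁹) = 6.74×10⁻¹⁰ A = 674 pA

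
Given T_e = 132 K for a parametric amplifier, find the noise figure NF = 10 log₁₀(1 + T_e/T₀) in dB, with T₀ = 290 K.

1.63 dB

F = 1 + T_e/T₀ = 1 + 132/290 = 1.45517
NF = 10 log₁₀(1.45517) = 1.63 dB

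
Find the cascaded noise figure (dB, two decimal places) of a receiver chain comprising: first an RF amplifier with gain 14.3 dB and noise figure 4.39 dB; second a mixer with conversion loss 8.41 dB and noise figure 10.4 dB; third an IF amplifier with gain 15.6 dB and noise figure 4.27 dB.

5.50 dB

Convert to linear (a loss of L dB is a gain of −L dB): F_i = 10^(NF_i/10), G_i = 10^(G_i,dB/10)
  Stage 1: F_1 = 10^(4.39/10) = 2.748, G_1 = 10^(14.3/10) = 26.92
  Stage 2: F_2 = 10^(10.4/10) = 10.96, G_2 = 10^(−8.41/10) = 0.1442
  Stage 3: F_3 = 10^(4.27/10) = 2.673, G_3 = 10^(15.6/10) = 36.31
Friis cascade:
  F = 2.748 + (10.96 − 1)/26.92 + (2.673 − 1)/3.882 = 3.549
NF = 10 log₁₀(3.549) = 5.50 dB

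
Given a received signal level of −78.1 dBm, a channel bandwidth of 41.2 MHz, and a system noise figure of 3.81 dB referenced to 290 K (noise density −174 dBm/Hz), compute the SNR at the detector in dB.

Noise floor: N = −174 + 10 log₁₀(B) + NF
10 log₁₀(4.12×10⁷) = 76.15 dB
N = −174 + 76.15 + 3.81 = −94.04 dBm
SNR = P_sig − N = −78.1 − (−94.04) = 15.94 dB → 15.9 dB

15.9 dB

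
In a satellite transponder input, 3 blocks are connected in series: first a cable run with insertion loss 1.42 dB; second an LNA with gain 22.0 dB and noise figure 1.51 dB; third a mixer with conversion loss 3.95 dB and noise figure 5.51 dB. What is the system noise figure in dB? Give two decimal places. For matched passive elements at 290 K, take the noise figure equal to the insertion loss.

Convert to linear (a loss of L dB is a gain of −L dB): F_i = 10^(NF_i/10), G_i = 10^(G_i,dB/10)
  Stage 1: F_1 = 10^(1.42/10) = 1.387, G_1 = 10^(−1.42/10) = 0.7211
  Stage 2: F_2 = 10^(1.51/10) = 1.416, G_2 = 10^(22.0/10) = 158.5
  Stage 3: F_3 = 10^(5.51/10) = 3.556, G_3 = 10^(−3.95/10) = 0.4027
Friis cascade:
  F = 1.387 + (1.416 − 1)/0.7211 + (3.556 − 1)/114.3 = 1.986
NF = 10 log₁₀(1.986) = 2.98 dB

2.98 dB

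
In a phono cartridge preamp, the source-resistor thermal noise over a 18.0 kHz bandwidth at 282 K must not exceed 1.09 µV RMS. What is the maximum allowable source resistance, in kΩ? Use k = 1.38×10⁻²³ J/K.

Johnson–Nyquist: V_n = √(4kTRB) ⇒ R = V_n² / (4kTB)
4kTB = 4 × 1.38×10⁻²³ × 282 × 1.80×10⁴ = 2.80×10⁻¹⁶
R = (1.09×10⁻⁶)² / 2.80×10⁻¹⁶ = 4.24×10³ Ω = 4.24 kΩ

4.24 kΩ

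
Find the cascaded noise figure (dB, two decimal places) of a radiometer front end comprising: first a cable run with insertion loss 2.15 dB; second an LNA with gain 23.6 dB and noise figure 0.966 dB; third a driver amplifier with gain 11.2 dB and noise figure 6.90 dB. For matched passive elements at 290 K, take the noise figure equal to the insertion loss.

Convert to linear (a loss of L dB is a gain of −L dB): F_i = 10^(NF_i/10), G_i = 10^(G_i,dB/10)
  Stage 1: F_1 = 10^(2.15/10) = 1.641, G_1 = 10^(−2.15/10) = 0.6095
  Stage 2: F_2 = 10^(0.966/10) = 1.249, G_2 = 10^(23.6/10) = 229.1
  Stage 3: F_3 = 10^(6.90/10) = 4.898, G_3 = 10^(11.2/10) = 13.18
Friis cascade:
  F = 1.641 + (1.249 − 1)/0.6095 + (4.898 − 1)/139.6 = 2.077
NF = 10 log₁₀(2.077) = 3.17 dB

3.17 dB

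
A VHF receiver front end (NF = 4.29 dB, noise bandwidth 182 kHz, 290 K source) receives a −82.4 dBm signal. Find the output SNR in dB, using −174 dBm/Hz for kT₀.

34.7 dB

Noise floor: N = −174 + 10 log₁₀(B) + NF
10 log₁₀(1.82×10⁵) = 52.6 dB
N = −174 + 52.6 + 4.29 = −117.11 dBm
SNR = P_sig − N = −82.4 − (−117.11) = 34.71 dB → 34.7 dB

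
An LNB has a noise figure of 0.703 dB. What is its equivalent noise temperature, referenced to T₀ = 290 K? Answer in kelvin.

51.0 K

F = 10^(0.703/10) = 1.17571
T_e = (F − 1)·T₀ = (1.17571 − 1) × 290 = 51.0 K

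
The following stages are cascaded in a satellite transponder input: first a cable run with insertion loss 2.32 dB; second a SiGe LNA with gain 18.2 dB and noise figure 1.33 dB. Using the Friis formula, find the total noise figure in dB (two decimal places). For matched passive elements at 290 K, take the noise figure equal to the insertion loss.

Convert to linear (a loss of L dB is a gain of −L dB): F_i = 10^(NF_i/10), G_i = 10^(G_i,dB/10)
  Stage 1: F_1 = 10^(2.32/10) = 1.706, G_1 = 10^(−2.32/10) = 0.5861
  Stage 2: F_2 = 10^(1.33/10) = 1.358, G_2 = 10^(18.2/10) = 66.07
Friis cascade:
  F = 1.706 + (1.358 − 1)/0.5861 = 2.317
NF = 10 log₁₀(2.317) = 3.65 dB

3.65 dB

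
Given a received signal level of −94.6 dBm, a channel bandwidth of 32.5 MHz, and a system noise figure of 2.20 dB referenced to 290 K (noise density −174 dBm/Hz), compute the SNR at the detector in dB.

Noise floor: N = −174 + 10 log₁₀(B) + NF
10 log₁₀(3.25×10⁷) = 75.12 dB
N = −174 + 75.12 + 2.20 = −96.68 dBm
SNR = P_sig − N = −94.6 − (−96.68) = 2.08 dB → 2.1 dB

2.1 dB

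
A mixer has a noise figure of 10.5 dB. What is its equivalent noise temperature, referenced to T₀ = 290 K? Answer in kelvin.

2964 K

F = 10^(10.5/10) = 11.2202
T_e = (F − 1)·T₀ = (11.2202 − 1) × 290 = 2964 K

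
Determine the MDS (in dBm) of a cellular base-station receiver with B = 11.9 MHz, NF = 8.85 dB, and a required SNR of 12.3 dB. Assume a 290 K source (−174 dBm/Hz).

Sensitivity = −174 + 10 log₁₀(B) + NF + SNR_min
= −174 + 70.76 + 8.85 + 12.3
= −82.09 dBm → −82.1 dBm

−82.1 dBm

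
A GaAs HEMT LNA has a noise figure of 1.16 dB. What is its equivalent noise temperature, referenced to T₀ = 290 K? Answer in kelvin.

88.8 K

F = 10^(1.16/10) = 1.30617
T_e = (F − 1)·T₀ = (1.30617 − 1) × 290 = 88.8 K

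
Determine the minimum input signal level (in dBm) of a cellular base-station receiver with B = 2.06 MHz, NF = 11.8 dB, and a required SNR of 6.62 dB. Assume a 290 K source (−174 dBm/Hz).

Sensitivity = −174 + 10 log₁₀(B) + NF + SNR_min
= −174 + 63.14 + 11.8 + 6.62
= −92.44 dBm → −92.4 dBm

−92.4 dBm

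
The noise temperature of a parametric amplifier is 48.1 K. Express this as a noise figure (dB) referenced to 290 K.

F = 1 + T_e/T₀ = 1 + 48.1/290 = 1.16586
NF = 10 log₁₀(1.16586) = 0.666 dB

0.666 dB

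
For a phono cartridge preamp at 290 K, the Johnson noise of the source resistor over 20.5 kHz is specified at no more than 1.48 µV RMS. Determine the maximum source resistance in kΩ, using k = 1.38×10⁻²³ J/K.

6.67 kΩ

Johnson–Nyquist: V_n = √(4kTRB) ⇒ R = V_n² / (4kTB)
4kTB = 4 × 1.38×10⁻²³ × 290 × 2.05×10⁴ = 3.28×10⁻¹⁶
R = (1.48×10⁻⁶)² / 3.28×10⁻¹⁶ = 6.67×10³ Ω = 6.67 kΩ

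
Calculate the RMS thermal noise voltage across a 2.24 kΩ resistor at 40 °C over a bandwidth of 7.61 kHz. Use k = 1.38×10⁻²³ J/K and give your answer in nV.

T = 40 °C + 273.15 = 313.15 K
V_n = √(4kTRB)
4kTRB = 4 × 1.38×10⁻²³ × 313.15 × 2.24×10³ × 7.61×10³ = 2.95×10⁻¹³ V²
V_n = √(2.95×10⁻¹³) = 5.43×10⁻⁷ V = 543 nV

543 nV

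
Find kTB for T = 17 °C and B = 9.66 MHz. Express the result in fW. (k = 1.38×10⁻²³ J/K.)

38.7 fW

T = 17 °C + 273.15 = 290.15 K
P_n = kTB = 1.38×10⁻²³ × 290.15 × 9.66×10⁶ = 3.87×10⁻¹⁴ W = 38.7 fW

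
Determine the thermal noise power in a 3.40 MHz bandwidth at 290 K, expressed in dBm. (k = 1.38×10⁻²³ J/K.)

P_n = kTB = 1.38×10⁻²³ × 290 × 3.40×10⁶ = 1.36×10⁻¹⁴ W
In dBm: 10 log₁₀(1.36×10⁻¹⁴ / 10⁻³) = −108.7 dBm

−108.7 dBm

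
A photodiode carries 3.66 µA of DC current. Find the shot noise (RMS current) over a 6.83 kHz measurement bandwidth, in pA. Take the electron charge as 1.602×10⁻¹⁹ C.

89.5 pA

I_n = √(2qI·B)
2qI·B = 2 × 1.602×10⁻¹⁹ × 3.66×10⁻⁶ × 6.83×10³ = 8.01×10⁻²¹ A²
I_n = √(8.01×10⁻²¹) = 8.95×10⁻¹¹ A = 89.5 pA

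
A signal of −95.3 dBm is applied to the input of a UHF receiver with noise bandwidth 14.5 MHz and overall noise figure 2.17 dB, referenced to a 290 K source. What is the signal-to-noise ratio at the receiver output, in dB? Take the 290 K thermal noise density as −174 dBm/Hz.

Noise floor: N = −174 + 10 log₁₀(B) + NF
10 log₁₀(1.45×10⁷) = 71.61 dB
N = −174 + 71.61 + 2.17 = −100.22 dBm
SNR = P_sig − N = −95.3 − (−100.22) = 4.92 dB → 4.9 dB

4.9 dB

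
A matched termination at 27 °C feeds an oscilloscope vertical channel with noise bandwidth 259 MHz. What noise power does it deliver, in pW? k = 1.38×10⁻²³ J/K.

T = 27 °C + 273.15 = 300.15 K
P_n = kTB = 1.38×10⁻²³ × 300.15 × 2.59×10⁸ = 1.07×10⁻¹² W = 1.07 pW

1.07 pW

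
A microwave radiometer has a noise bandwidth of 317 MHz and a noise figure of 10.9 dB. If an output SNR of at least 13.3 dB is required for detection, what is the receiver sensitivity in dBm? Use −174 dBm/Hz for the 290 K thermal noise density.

Sensitivity = −174 + 10 log₁₀(B) + NF + SNR_min
= −174 + 85.01 + 10.9 + 13.3
= −64.79 dBm → −64.8 dBm

−64.8 dBm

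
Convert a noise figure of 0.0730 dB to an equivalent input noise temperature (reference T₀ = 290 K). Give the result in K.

F = 10^(0.0730/10) = 1.01695
T_e = (F − 1)·T₀ = (1.01695 − 1) × 290 = 4.92 K

4.92 K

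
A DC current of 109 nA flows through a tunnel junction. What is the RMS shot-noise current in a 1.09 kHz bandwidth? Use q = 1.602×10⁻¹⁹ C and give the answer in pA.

6.17 pA

I_n = √(2qI·B)
2qI·B = 2 × 1.602×10⁻¹⁹ × 1.09×10⁻⁷ × 1.09×10³ = 3.81×10⁻²³ A²
I_n = √(3.81×10⁻²³) = 6.17×10⁻¹² A = 6.17 pA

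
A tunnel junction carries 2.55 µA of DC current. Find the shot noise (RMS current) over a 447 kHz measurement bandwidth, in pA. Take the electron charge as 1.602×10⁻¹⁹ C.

I_n = √(2qI·B)
2qI·B = 2 × 1.602×10⁻¹⁹ × 2.55×10⁻⁶ × 4.47×10⁵ = 3.65×10⁻¹⁹ A²
I_n = √(3.65×10⁻¹⁹) = 6.04×10⁻¹⁰ A = 604 pA

604 pA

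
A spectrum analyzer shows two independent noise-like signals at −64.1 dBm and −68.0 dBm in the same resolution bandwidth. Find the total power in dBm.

Convert to linear, add, convert back:
P₁ = 3.89×10⁻¹⁰ W, P₂ = 1.58×10⁻¹⁰ W
P_tot = 5.48×10⁻¹⁰ W → 10 log₁₀(P_tot / 10⁻³) = −62.6 dBm

−62.6 dBm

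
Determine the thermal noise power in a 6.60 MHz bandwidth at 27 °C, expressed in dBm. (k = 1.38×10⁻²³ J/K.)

−105.6 dBm

T = 27 °C + 273.15 = 300.15 K
P_n = kTB = 1.38×10⁻²³ × 300.15 × 6.60×10⁶ = 2.73×10⁻¹⁴ W
In dBm: 10 log₁₀(2.73×10⁻¹⁴ / 10⁻³) = −105.6 dBm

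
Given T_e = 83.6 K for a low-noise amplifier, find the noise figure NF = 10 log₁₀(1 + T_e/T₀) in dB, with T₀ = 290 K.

F = 1 + T_e/T₀ = 1 + 83.6/290 = 1.28828
NF = 10 log₁₀(1.28828) = 1.10 dB

1.10 dB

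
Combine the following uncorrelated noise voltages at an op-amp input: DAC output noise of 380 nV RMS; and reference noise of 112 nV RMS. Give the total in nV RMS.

396 nV

Uncorrelated sources add in power (mean-square): V_tot = √(ΣV_i²)
V_tot = √[(3.80×10⁻⁷)² + (1.12×10⁻⁷)²] = 3.96×10⁻⁷ V = 396 nV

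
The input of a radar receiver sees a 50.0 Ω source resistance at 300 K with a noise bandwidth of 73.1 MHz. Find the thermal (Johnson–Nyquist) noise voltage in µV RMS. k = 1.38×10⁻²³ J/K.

V_n = √(4kTRB)
4kTRB = 4 × 1.38×10⁻²³ × 300 × 5.00×10¹ × 7.31×10⁷ = 6.05×10⁻¹¹ V²
V_n = √(6.05×10⁻¹¹) = 7.78×10⁻⁶ V = 7.78 µV

7.78 µV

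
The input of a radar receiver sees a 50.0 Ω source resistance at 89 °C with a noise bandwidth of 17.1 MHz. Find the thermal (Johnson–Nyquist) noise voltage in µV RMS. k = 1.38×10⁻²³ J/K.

T = 89 °C + 273.15 = 362.15 K
V_n = √(4kTRB)
4kTRB = 4 × 1.38×10⁻²³ × 362.15 × 5.00×10¹ × 1.71×10⁷ = 1.71×10⁻¹¹ V²
V_n = √(1.71×10⁻¹¹) = 4.13×10⁻⁶ V = 4.13 µV

4.13 µV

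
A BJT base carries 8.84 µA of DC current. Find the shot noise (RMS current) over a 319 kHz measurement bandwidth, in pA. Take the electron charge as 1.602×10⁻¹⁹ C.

951 pA

I_n = √(2qI·B)
2qI·B = 2 × 1.602×10⁻¹⁹ × 8.84×10⁻⁶ × 3.19×10⁵ = 9.04×10⁻¹⁹ A²
I_n = √(9.04×10⁻¹⁹) = 9.51×10⁻¹⁰ A = 951 pA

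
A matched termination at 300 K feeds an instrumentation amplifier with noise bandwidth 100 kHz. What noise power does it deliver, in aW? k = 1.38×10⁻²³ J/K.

P_n = kTB = 1.38×10⁻²³ × 300 × 1.00×10⁵ = 4.14×10⁻¹⁶ W = 414 aW

414 aW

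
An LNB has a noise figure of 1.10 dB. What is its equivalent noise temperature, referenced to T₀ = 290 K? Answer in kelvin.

83.6 K

F = 10^(1.10/10) = 1.28825
T_e = (F − 1)·T₀ = (1.28825 − 1) × 290 = 83.6 K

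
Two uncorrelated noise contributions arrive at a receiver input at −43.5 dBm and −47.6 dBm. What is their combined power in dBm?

Convert to linear, add, convert back:
P₁ = 4.47×10⁻⁸ W, P₂ = 1.74×10⁻⁸ W
P_tot = 6.20×10⁻⁸ W → 10 log₁₀(P_tot / 10⁻³) = −42.1 dBm

−42.1 dBm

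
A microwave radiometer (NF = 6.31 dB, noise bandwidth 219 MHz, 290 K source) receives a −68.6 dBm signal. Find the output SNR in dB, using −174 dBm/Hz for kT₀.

Noise floor: N = −174 + 10 log₁₀(B) + NF
10 log₁₀(2.19×10⁸) = 83.4 dB
N = −174 + 83.4 + 6.31 = −84.29 dBm
SNR = P_sig − N = −68.6 − (−84.29) = 15.69 dB → 15.7 dB

15.7 dB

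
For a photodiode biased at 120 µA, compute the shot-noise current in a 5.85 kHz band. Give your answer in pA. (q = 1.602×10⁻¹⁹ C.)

I_n = √(2qI·B)
2qI·B = 2 × 1.602×10⁻¹⁹ × 1.20×10⁻⁴ × 5.85×10³ = 2.25×10⁻¹⁹ A²
I_n = √(2.25×10⁻¹⁹) = 4.74×10⁻¹⁰ A = 474 pA

474 pA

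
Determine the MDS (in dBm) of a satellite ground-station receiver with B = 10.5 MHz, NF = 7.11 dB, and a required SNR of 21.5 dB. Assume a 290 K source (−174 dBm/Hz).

Sensitivity = −174 + 10 log₁₀(B) + NF + SNR_min
= −174 + 70.21 + 7.11 + 21.5
= −75.18 dBm → −75.2 dBm

−75.2 dBm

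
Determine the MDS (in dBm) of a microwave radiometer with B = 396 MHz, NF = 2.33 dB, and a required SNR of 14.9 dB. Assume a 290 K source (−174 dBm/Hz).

Sensitivity = −174 + 10 log₁₀(B) + NF + SNR_min
= −174 + 85.98 + 2.33 + 14.9
= −70.79 dBm → −70.8 dBm

−70.8 dBm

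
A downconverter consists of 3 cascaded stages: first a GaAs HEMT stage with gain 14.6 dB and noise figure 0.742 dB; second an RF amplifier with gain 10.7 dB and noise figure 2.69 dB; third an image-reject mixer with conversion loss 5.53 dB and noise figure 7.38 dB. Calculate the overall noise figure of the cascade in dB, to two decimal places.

Convert to linear (a loss of L dB is a gain of −L dB): F_i = 10^(NF_i/10), G_i = 10^(G_i,dB/10)
  Stage 1: F_1 = 10^(0.742/10) = 1.186, G_1 = 10^(14.6/10) = 28.84
  Stage 2: F_2 = 10^(2.69/10) = 1.858, G_2 = 10^(10.7/10) = 11.75
  Stage 3: F_3 = 10^(7.38/10) = 5.470, G_3 = 10^(−5.53/10) = 0.2799
Friis cascade:
  F = 1.186 + (1.858 − 1)/28.84 + (5.470 − 1)/338.8 = 1.229
NF = 10 log₁₀(1.229) = 0.90 dB

0.90 dB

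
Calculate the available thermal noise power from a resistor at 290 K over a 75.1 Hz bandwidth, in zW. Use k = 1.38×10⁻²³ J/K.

301 zW

P_n = kTB = 1.38×10⁻²³ × 290 × 7.51×10¹ = 3.01×10⁻¹⁹ W = 301 zW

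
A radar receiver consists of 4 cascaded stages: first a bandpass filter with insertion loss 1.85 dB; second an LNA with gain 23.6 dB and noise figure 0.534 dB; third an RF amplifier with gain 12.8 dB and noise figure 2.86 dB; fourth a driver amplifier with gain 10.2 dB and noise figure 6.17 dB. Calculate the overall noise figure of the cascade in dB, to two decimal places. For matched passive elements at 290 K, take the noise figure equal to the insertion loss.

Convert to linear (a loss of L dB is a gain of −L dB): F_i = 10^(NF_i/10), G_i = 10^(G_i,dB/10)
  Stage 1: F_1 = 10^(1.85/10) = 1.531, G_1 = 10^(−1.85/10) = 0.6531
  Stage 2: F_2 = 10^(0.534/10) = 1.131, G_2 = 10^(23.6/10) = 229.1
  Stage 3: F_3 = 10^(2.86/10) = 1.932, G_3 = 10^(12.8/10) = 19.05
  Stage 4: F_4 = 10^(6.17/10) = 4.140, G_4 = 10^(10.2/10) = 10.47
Friis cascade:
  F = 1.531 + (1.131 − 1)/0.6531 + (1.932 − 1)/149.6 + (4.140 − 1)/2851 = 1.739
NF = 10 log₁₀(1.739) = 2.40 dB

2.40 dB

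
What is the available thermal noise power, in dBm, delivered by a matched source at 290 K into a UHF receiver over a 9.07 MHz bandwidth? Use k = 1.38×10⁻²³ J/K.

−104.4 dBm

P_n = kTB = 1.38×10⁻²³ × 290 × 9.07×10⁶ = 3.63×10⁻¹⁴ W
In dBm: 10 log₁₀(3.63×10⁻¹⁴ / 10⁻³) = −104.4 dBm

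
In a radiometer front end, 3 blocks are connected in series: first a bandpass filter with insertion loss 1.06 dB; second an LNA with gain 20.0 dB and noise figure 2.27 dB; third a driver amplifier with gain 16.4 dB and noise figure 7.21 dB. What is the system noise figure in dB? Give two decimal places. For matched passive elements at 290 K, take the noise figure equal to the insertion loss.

Convert to linear (a loss of L dB is a gain of −L dB): F_i = 10^(NF_i/10), G_i = 10^(G_i,dB/10)
  Stage 1: F_1 = 10^(1.06/10) = 1.276, G_1 = 10^(−1.06/10) = 0.7834
  Stage 2: F_2 = 10^(2.27/10) = 1.687, G_2 = 10^(20.0/10) = 100.0
  Stage 3: F_3 = 10^(7.21/10) = 5.260, G_3 = 10^(16.4/10) = 43.65
Friis cascade:
  F = 1.276 + (1.687 − 1)/0.7834 + (5.260 − 1)/78.34 = 2.207
NF = 10 log₁₀(2.207) = 3.44 dB

3.44 dB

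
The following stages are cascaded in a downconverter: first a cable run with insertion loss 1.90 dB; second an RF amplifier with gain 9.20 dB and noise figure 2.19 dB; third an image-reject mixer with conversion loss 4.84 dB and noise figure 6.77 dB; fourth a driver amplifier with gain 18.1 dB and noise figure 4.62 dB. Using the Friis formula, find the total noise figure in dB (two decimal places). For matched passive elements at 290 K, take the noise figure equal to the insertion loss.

Convert to linear (a loss of L dB is a gain of −L dB): F_i = 10^(NF_i/10), G_i = 10^(G_i,dB/10)
  Stage 1: F_1 = 10^(1.90/10) = 1.549, G_1 = 10^(−1.90/10) = 0.6457
  Stage 2: F_2 = 10^(2.19/10) = 1.656, G_2 = 10^(9.20/10) = 8.318
  Stage 3: F_3 = 10^(6.77/10) = 4.753, G_3 = 10^(−4.84/10) = 0.3281
  Stage 4: F_4 = 10^(4.62/10) = 2.897, G_4 = 10^(18.1/10) = 64.57
Friis cascade:
  F = 1.549 + (1.656 − 1)/0.6457 + (4.753 − 1)/5.370 + (2.897 − 1)/1.762 = 4.340
NF = 10 log₁₀(4.340) = 6.38 dB

6.38 dB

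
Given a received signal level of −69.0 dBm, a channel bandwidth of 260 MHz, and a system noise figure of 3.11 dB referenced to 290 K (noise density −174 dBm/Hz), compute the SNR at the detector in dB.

Noise floor: N = −174 + 10 log₁₀(B) + NF
10 log₁₀(2.60×10⁸) = 84.15 dB
N = −174 + 84.15 + 3.11 = −86.74 dBm
SNR = P_sig − N = −69.0 − (−86.74) = 17.74 dB → 17.7 dB

17.7 dB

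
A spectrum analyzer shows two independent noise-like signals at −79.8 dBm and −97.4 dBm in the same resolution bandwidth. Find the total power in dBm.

Convert to linear, add, convert back:
P₁ = 1.05×10⁻¹¹ W, P₂ = 1.82×10⁻¹³ W
P_tot = 1.07×10⁻¹¹ W → 10 log₁₀(P_tot / 10⁻³) = −79.7 dBm

−79.7 dBm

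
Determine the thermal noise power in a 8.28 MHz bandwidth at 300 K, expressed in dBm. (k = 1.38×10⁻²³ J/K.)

−104.6 dBm

P_n = kTB = 1.38×10⁻²³ × 300 × 8.28×10⁶ = 3.43×10⁻¹⁴ W
In dBm: 10 log₁₀(3.43×10⁻¹⁴ / 10⁻³) = −104.6 dBm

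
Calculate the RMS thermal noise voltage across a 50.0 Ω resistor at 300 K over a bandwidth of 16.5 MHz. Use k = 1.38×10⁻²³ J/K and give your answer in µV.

3.70 µV

V_n = √(4kTRB)
4kTRB = 4 × 1.38×10⁻²³ × 300 × 5.00×10¹ × 1.65×10⁷ = 1.37×10⁻¹¹ V²
V_n = √(1.37×10⁻¹¹) = 3.70×10⁻⁶ V = 3.70 µV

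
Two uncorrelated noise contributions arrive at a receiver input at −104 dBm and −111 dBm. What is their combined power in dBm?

−103.2 dBm

Convert to linear, add, convert back:
P₁ = 3.98×10⁻¹⁴ W, P₂ = 7.94×10⁻¹⁵ W
P_tot = 4.78×10⁻¹⁴ W → 10 log₁₀(P_tot / 10⁻³) = −103.2 dBm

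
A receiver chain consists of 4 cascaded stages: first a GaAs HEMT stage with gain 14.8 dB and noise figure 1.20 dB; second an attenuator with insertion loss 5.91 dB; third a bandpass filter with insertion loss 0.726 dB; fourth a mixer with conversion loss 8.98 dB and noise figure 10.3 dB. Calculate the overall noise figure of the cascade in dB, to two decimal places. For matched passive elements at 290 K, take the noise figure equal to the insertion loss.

4.65 dB

Convert to linear (a loss of L dB is a gain of −L dB): F_i = 10^(NF_i/10), G_i = 10^(G_i,dB/10)
  Stage 1: F_1 = 10^(1.20/10) = 1.318, G_1 = 10^(14.8/10) = 30.20
  Stage 2: F_2 = 10^(5.91/10) = 3.899, G_2 = 10^(−5.91/10) = 0.2564
  Stage 3: F_3 = 10^(0.726/10) = 1.182, G_3 = 10^(−0.726/10) = 0.8461
  Stage 4: F_4 = 10^(10.3/10) = 10.72, G_4 = 10^(−8.98/10) = 0.1265
Friis cascade:
  F = 1.318 + (3.899 − 1)/30.20 + (1.182 − 1)/7.745 + (10.72 − 1)/6.552 = 2.920
NF = 10 log₁₀(2.920) = 4.65 dB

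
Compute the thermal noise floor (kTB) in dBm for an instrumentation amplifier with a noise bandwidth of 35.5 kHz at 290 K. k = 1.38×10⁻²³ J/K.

−128.5 dBm

P_n = kTB = 1.38×10⁻²³ × 290 × 3.55×10⁴ = 1.42×10⁻¹⁶ W
In dBm: 10 log₁₀(1.42×10⁻¹⁶ / 10⁻³) = −128.5 dBm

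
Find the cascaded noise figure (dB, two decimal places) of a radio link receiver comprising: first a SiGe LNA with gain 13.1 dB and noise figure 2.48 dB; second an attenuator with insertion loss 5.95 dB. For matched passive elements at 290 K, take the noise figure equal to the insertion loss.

2.82 dB

Convert to linear (a loss of L dB is a gain of −L dB): F_i = 10^(NF_i/10), G_i = 10^(G_i,dB/10)
  Stage 1: F_1 = 10^(2.48/10) = 1.770, G_1 = 10^(13.1/10) = 20.42
  Stage 2: F_2 = 10^(5.95/10) = 3.936, G_2 = 10^(−5.95/10) = 0.2541
Friis cascade:
  F = 1.770 + (3.936 − 1)/20.42 = 1.914
NF = 10 log₁₀(1.914) = 2.82 dB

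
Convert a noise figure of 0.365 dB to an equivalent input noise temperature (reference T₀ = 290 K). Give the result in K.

F = 10^(0.365/10) = 1.08768
T_e = (F − 1)·T₀ = (1.08768 − 1) × 290 = 25.4 K

25.4 K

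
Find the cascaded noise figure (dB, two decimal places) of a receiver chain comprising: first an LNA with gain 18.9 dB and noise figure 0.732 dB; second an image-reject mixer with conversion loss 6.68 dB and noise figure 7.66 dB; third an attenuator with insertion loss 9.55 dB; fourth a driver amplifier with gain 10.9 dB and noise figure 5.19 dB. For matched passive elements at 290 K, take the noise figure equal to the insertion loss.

4.73 dB

Convert to linear (a loss of L dB is a gain of −L dB): F_i = 10^(NF_i/10), G_i = 10^(G_i,dB/10)
  Stage 1: F_1 = 10^(0.732/10) = 1.184, G_1 = 10^(18.9/10) = 77.62
  Stage 2: F_2 = 10^(7.66/10) = 5.834, G_2 = 10^(−6.68/10) = 0.2148
  Stage 3: F_3 = 10^(9.55/10) = 9.016, G_3 = 10^(−9.55/10) = 0.1109
  Stage 4: F_4 = 10^(5.19/10) = 3.304, G_4 = 10^(10.9/10) = 12.30
Friis cascade:
  F = 1.184 + (5.834 − 1)/77.62 + (9.016 − 1)/16.67 + (3.304 − 1)/1.849 = 2.972
NF = 10 log₁₀(2.972) = 4.73 dB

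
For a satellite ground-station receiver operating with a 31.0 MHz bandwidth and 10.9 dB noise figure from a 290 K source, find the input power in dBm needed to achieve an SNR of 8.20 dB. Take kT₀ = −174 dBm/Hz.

−80.0 dBm

Sensitivity = −174 + 10 log₁₀(B) + NF + SNR_min
= −174 + 74.91 + 10.9 + 8.20
= −79.99 dBm → −80.0 dBm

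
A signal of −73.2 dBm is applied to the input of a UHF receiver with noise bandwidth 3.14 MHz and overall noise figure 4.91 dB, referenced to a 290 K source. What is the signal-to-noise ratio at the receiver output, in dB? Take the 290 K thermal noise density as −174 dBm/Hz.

Noise floor: N = −174 + 10 log₁₀(B) + NF
10 log₁₀(3.14×10⁶) = 64.97 dB
N = −174 + 64.97 + 4.91 = −104.12 dBm
SNR = P_sig − N = −73.2 − (−104.12) = 30.92 dB → 30.9 dB

30.9 dB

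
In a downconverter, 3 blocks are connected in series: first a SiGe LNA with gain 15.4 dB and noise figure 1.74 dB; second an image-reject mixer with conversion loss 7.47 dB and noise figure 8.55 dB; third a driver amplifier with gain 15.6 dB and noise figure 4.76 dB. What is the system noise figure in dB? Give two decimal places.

Convert to linear (a loss of L dB is a gain of −L dB): F_i = 10^(NF_i/10), G_i = 10^(G_i,dB/10)
  Stage 1: F_1 = 10^(1.74/10) = 1.493, G_1 = 10^(15.4/10) = 34.67
  Stage 2: F_2 = 10^(8.55/10) = 7.161, G_2 = 10^(−7.47/10) = 0.1791
  Stage 3: F_3 = 10^(4.76/10) = 2.992, G_3 = 10^(15.6/10) = 36.31
Friis cascade:
  F = 1.493 + (7.161 − 1)/34.67 + (2.992 − 1)/6.209 = 1.991
NF = 10 log₁₀(1.991) = 2.99 dB

2.99 dB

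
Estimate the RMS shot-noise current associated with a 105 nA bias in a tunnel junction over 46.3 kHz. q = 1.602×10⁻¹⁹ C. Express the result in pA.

39.5 pA

I_n = √(2qI·B)
2qI·B = 2 × 1.602×10⁻¹⁹ × 1.05×10⁻⁷ × 4.63×10⁴ = 1.56×10⁻²¹ A²
I_n = √(1.56×10⁻²¹) = 3.95×10⁻¹¹ A = 39.5 pA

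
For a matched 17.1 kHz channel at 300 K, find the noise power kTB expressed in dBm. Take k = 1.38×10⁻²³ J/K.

P_n = kTB = 1.38×10⁻²³ × 300 × 1.71×10⁴ = 7.08×10⁻¹⁷ W
In dBm: 10 log₁₀(7.08×10⁻¹⁷ / 10⁻³) = −131.5 dBm

−131.5 dBm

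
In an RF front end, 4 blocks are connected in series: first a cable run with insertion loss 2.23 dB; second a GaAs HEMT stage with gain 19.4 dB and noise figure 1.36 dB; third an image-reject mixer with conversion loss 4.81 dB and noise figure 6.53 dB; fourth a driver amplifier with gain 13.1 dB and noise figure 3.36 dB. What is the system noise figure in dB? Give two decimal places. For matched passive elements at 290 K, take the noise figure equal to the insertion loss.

3.84 dB

Convert to linear (a loss of L dB is a gain of −L dB): F_i = 10^(NF_i/10), G_i = 10^(G_i,dB/10)
  Stage 1: F_1 = 10^(2.23/10) = 1.671, G_1 = 10^(−2.23/10) = 0.5984
  Stage 2: F_2 = 10^(1.36/10) = 1.368, G_2 = 10^(19.4/10) = 87.10
  Stage 3: F_3 = 10^(6.53/10) = 4.498, G_3 = 10^(−4.81/10) = 0.3304
  Stage 4: F_4 = 10^(3.36/10) = 2.168, G_4 = 10^(13.1/10) = 20.42
Friis cascade:
  F = 1.671 + (1.368 − 1)/0.5984 + (4.498 − 1)/52.12 + (2.168 − 1)/17.22 = 2.421
NF = 10 log₁₀(2.421) = 3.84 dB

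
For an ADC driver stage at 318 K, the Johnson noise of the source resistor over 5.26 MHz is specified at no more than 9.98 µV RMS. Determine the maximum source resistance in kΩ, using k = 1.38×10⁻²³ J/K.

1.08 kΩ

Johnson–Nyquist: V_n = √(4kTRB) ⇒ R = V_n² / (4kTB)
4kTB = 4 × 1.38×10⁻²³ × 318 × 5.26×10⁶ = 9.23×10⁻¹⁴
R = (9.98×10⁻⁶)² / 9.23×10⁻¹⁴ = 1.08×10³ Ω = 1.08 kΩ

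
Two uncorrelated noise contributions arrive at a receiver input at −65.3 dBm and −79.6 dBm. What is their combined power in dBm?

−65.1 dBm

Convert to linear, add, convert back:
P₁ = 2.95×10⁻¹⁰ W, P₂ = 1.10×10⁻¹¹ W
P_tot = 3.06×10⁻¹⁰ W → 10 log₁₀(P_tot / 10⁻³) = −65.1 dBm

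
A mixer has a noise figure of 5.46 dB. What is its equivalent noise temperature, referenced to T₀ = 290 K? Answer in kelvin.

730 K

F = 10^(5.46/10) = 3.5156
T_e = (F − 1)·T₀ = (3.5156 − 1) × 290 = 730 K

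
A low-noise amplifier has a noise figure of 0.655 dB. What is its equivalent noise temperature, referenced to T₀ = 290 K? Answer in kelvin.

F = 10^(0.655/10) = 1.16279
T_e = (F − 1)·T₀ = (1.16279 − 1) × 290 = 47.2 K

47.2 K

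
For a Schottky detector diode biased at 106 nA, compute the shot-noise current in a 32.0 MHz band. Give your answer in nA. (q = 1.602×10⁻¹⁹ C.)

I_n = √(2qI·B)
2qI·B = 2 × 1.602×10⁻¹⁹ × 1.06×10⁻⁷ × 3.20×10⁷ = 1.09×10⁻¹⁸ A²
I_n = √(1.09×10⁻¹⁸) = 1.04×10⁻⁹ A = 1.04 nA

1.04 nA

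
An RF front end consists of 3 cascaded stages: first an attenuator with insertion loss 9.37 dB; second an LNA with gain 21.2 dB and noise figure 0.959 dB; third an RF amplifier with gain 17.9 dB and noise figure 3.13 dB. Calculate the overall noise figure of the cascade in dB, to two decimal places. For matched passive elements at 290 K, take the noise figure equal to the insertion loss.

10.36 dB

Convert to linear (a loss of L dB is a gain of −L dB): F_i = 10^(NF_i/10), G_i = 10^(G_i,dB/10)
  Stage 1: F_1 = 10^(9.37/10) = 8.650, G_1 = 10^(−9.37/10) = 0.1156
  Stage 2: F_2 = 10^(0.959/10) = 1.247, G_2 = 10^(21.2/10) = 131.8
  Stage 3: F_3 = 10^(3.13/10) = 2.056, G_3 = 10^(17.9/10) = 61.66
Friis cascade:
  F = 8.650 + (1.247 − 1)/0.1156 + (2.056 − 1)/15.24 = 10.86
NF = 10 log₁₀(10.86) = 10.36 dB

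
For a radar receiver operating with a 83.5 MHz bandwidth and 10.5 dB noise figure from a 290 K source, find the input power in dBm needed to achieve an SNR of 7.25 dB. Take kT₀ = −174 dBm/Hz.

−77.0 dBm

Sensitivity = −174 + 10 log₁₀(B) + NF + SNR_min
= −174 + 79.22 + 10.5 + 7.25
= −77.03 dBm → −77.0 dBm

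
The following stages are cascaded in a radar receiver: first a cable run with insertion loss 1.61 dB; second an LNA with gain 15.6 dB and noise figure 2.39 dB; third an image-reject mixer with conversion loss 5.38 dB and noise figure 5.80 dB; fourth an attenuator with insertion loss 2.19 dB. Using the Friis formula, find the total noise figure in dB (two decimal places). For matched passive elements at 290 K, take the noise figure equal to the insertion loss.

Convert to linear (a loss of L dB is a gain of −L dB): F_i = 10^(NF_i/10), G_i = 10^(G_i,dB/10)
  Stage 1: F_1 = 10^(1.61/10) = 1.449, G_1 = 10^(−1.61/10) = 0.6902
  Stage 2: F_2 = 10^(2.39/10) = 1.734, G_2 = 10^(15.6/10) = 36.31
  Stage 3: F_3 = 10^(5.80/10) = 3.802, G_3 = 10^(−5.38/10) = 0.2897
  Stage 4: F_4 = 10^(2.19/10) = 1.656, G_4 = 10^(−2.19/10) = 0.6039
Friis cascade:
  F = 1.449 + (1.734 − 1)/0.6902 + (3.802 − 1)/25.06 + (1.656 − 1)/7.261 = 2.714
NF = 10 log₁₀(2.714) = 4.34 dB

4.34 dB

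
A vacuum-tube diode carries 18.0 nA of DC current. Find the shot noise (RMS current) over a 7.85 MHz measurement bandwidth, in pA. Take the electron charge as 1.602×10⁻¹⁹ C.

I_n = √(2qI·B)
2qI·B = 2 × 1.602×10⁻¹⁹ × 1.80×10⁻⁸ × 7.85×10⁶ = 4.53×10⁻²⁰ A²
I_n = √(4.53×10⁻²⁰) = 2.13×10⁻¹⁰ A = 213 pA

213 pA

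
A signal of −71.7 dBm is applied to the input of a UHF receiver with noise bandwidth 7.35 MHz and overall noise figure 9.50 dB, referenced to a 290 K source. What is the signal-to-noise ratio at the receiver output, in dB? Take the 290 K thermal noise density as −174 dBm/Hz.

24.1 dB

Noise floor: N = −174 + 10 log₁₀(B) + NF
10 log₁₀(7.35×10⁶) = 68.66 dB
N = −174 + 68.66 + 9.50 = −95.84 dBm
SNR = P_sig − N = −71.7 − (−95.84) = 24.14 dB → 24.1 dB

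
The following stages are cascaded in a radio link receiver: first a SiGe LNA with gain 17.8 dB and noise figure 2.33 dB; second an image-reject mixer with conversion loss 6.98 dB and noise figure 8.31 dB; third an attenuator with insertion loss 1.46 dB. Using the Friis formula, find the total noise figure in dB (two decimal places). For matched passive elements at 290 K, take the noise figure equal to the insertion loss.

2.65 dB

Convert to linear (a loss of L dB is a gain of −L dB): F_i = 10^(NF_i/10), G_i = 10^(G_i,dB/10)
  Stage 1: F_1 = 10^(2.33/10) = 1.710, G_1 = 10^(17.8/10) = 60.26
  Stage 2: F_2 = 10^(8.31/10) = 6.776, G_2 = 10^(−6.98/10) = 0.2004
  Stage 3: F_3 = 10^(1.46/10) = 1.400, G_3 = 10^(−1.46/10) = 0.7145
Friis cascade:
  F = 1.710 + (6.776 − 1)/60.26 + (1.400 − 1)/12.08 = 1.839
NF = 10 log₁₀(1.839) = 2.65 dB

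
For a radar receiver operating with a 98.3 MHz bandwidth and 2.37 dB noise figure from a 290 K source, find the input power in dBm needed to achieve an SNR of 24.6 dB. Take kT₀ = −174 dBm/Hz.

−67.1 dBm

Sensitivity = −174 + 10 log₁₀(B) + NF + SNR_min
= −174 + 79.93 + 2.37 + 24.6
= −67.10 dBm → −67.1 dBm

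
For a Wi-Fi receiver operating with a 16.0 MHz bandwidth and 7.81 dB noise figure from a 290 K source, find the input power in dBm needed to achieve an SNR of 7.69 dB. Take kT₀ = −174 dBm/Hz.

Sensitivity = −174 + 10 log₁₀(B) + NF + SNR_min
= −174 + 72.04 + 7.81 + 7.69
= −86.46 dBm → −86.5 dBm

−86.5 dBm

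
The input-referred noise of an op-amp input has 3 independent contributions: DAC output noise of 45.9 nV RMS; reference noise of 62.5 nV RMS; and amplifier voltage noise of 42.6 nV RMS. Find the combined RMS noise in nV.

88.5 nV

Uncorrelated sources add in power (mean-square): V_tot = √(ΣV_i²)
V_tot = √[(4.59×10⁻⁸)² + (6.25×10⁻⁸)² + (4.26×10⁻⁸)²] = 8.85×10⁻⁸ V = 88.5 nV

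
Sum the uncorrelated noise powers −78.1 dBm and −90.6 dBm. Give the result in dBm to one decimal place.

Convert to linear, add, convert back:
P₁ = 1.55×10⁻¹¹ W, P₂ = 8.71×10⁻¹³ W
P_tot = 1.64×10⁻¹¹ W → 10 log₁₀(P_tot / 10⁻³) = −77.9 dBm

−77.9 dBm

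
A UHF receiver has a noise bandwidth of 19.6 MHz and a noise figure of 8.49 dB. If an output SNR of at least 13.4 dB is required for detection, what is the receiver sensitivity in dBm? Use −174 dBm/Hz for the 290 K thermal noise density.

Sensitivity = −174 + 10 log₁₀(B) + NF + SNR_min
= −174 + 72.92 + 8.49 + 13.4
= −79.19 dBm → −79.2 dBm

−79.2 dBm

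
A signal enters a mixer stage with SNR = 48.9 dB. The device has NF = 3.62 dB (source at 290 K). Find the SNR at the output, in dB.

By definition F = SNR_in/SNR_out, so in dB: SNR_out = SNR_in − NF
SNR_out = 48.9 − 3.62 = 45.28 dB

45.28 dB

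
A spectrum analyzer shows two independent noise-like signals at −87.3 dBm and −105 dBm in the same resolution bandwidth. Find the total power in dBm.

−87.2 dBm

Convert to linear, add, convert back:
P₁ = 1.86×10⁻¹² W, P₂ = 3.16×10⁻¹⁴ W
P_tot = 1.89×10⁻¹² W → 10 log₁₀(P_tot / 10⁻³) = −87.2 dBm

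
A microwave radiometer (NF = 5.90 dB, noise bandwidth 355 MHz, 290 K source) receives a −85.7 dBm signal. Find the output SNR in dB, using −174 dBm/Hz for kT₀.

Noise floor: N = −174 + 10 log₁₀(B) + NF
10 log₁₀(3.55×10⁸) = 85.5 dB
N = −174 + 85.5 + 5.90 = −82.60 dBm
SNR = P_sig − N = −85.7 − (−82.60) = −3.10 dB → −3.1 dB

−3.1 dB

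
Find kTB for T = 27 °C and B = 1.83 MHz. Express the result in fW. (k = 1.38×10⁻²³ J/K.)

7.58 fW

T = 27 °C + 273.15 = 300.15 K
P_n = kTB = 1.38×10⁻²³ × 300.15 × 1.83×10⁶ = 7.58×10⁻¹⁵ W = 7.58 fW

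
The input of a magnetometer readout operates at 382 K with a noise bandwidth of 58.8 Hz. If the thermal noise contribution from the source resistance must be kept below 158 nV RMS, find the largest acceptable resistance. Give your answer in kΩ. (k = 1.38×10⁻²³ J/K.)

20.1 kΩ

Johnson–Nyquist: V_n = √(4kTRB) ⇒ R = V_n² / (4kTB)
4kTB = 4 × 1.38×10⁻²³ × 382 × 5.88×10¹ = 1.24×10⁻¹⁸
R = (1.58×10⁻⁷)² / 1.24×10⁻¹⁸ = 2.01×10⁴ Ω = 20.1 kΩ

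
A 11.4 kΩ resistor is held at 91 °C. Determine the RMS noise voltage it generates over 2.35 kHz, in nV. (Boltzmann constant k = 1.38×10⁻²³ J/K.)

T = 91 °C + 273.15 = 364.15 K
V_n = √(4kTRB)
4kTRB = 4 × 1.38×10⁻²³ × 364.15 × 1.14×10⁴ × 2.35×10³ = 5.39×10⁻¹³ V²
V_n = √(5.39×10⁻¹³) = 7.34×10⁻⁷ V = 734 nV

734 nV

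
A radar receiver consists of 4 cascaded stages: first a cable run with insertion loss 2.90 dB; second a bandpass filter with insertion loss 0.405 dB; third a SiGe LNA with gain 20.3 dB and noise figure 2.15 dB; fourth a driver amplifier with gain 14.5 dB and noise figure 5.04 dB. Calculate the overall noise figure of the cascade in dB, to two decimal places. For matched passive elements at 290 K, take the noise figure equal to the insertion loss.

Convert to linear (a loss of L dB is a gain of −L dB): F_i = 10^(NF_i/10), G_i = 10^(G_i,dB/10)
  Stage 1: F_1 = 10^(2.90/10) = 1.950, G_1 = 10^(−2.90/10) = 0.5129
  Stage 2: F_2 = 10^(0.405/10) = 1.098, G_2 = 10^(−0.405/10) = 0.9110
  Stage 3: F_3 = 10^(2.15/10) = 1.641, G_3 = 10^(20.3/10) = 107.2
  Stage 4: F_4 = 10^(5.04/10) = 3.192, G_4 = 10^(14.5/10) = 28.18
Friis cascade:
  F = 1.950 + (1.098 − 1)/0.5129 + (1.641 − 1)/0.4672 + (3.192 − 1)/50.06 = 3.555
NF = 10 log₁₀(3.555) = 5.51 dB

5.51 dB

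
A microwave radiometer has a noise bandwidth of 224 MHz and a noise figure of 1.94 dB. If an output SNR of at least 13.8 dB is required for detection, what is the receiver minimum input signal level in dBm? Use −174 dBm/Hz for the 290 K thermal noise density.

−74.8 dBm

Sensitivity = −174 + 10 log₁₀(B) + NF + SNR_min
= −174 + 83.5 + 1.94 + 13.8
= −74.76 dBm → −74.8 dBm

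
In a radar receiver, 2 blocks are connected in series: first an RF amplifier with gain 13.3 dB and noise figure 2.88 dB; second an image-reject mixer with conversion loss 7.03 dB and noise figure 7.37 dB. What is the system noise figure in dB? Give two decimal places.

Convert to linear (a loss of L dB is a gain of −L dB): F_i = 10^(NF_i/10), G_i = 10^(G_i,dB/10)
  Stage 1: F_1 = 10^(2.88/10) = 1.941, G_1 = 10^(13.3/10) = 21.38
  Stage 2: F_2 = 10^(7.37/10) = 5.458, G_2 = 10^(−7.03/10) = 0.1982
Friis cascade:
  F = 1.941 + (5.458 − 1)/21.38 = 2.149
NF = 10 log₁₀(2.149) = 3.32 dB

3.32 dB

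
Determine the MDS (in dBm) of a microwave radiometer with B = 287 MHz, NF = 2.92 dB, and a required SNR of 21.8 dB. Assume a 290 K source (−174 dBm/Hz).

Sensitivity = −174 + 10 log₁₀(B) + NF + SNR_min
= −174 + 84.58 + 2.92 + 21.8
= −64.70 dBm → −64.7 dBm

−64.7 dBm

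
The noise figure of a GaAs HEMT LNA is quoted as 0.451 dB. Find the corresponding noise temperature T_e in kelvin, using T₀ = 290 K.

F = 10^(0.451/10) = 1.10943
T_e = (F − 1)·T₀ = (1.10943 − 1) × 290 = 31.7 K

31.7 K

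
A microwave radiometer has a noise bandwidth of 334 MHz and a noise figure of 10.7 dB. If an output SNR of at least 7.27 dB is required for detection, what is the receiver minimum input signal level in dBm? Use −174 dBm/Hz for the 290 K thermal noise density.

−70.8 dBm

Sensitivity = −174 + 10 log₁₀(B) + NF + SNR_min
= −174 + 85.24 + 10.7 + 7.27
= −70.79 dBm → −70.8 dBm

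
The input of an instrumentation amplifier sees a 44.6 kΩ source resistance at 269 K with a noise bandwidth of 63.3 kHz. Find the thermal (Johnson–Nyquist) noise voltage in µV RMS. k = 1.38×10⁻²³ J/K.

6.47 µV

V_n = √(4kTRB)
4kTRB = 4 × 1.38×10⁻²³ × 269 × 4.46×10⁴ × 6.33×10⁴ = 4.19×10⁻¹¹ V²
V_n = √(4.19×10⁻¹¹) = 6.47×10⁻⁶ V = 6.47 µV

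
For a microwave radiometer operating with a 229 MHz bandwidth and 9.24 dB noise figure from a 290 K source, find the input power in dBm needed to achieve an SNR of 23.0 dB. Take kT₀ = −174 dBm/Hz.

Sensitivity = −174 + 10 log₁₀(B) + NF + SNR_min
= −174 + 83.6 + 9.24 + 23.0
= −58.16 dBm → −58.2 dBm

−58.2 dBm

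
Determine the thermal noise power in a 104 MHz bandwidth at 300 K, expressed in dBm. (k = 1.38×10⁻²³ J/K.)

−93.7 dBm

P_n = kTB = 1.38×10⁻²³ × 300 × 1.04×10⁸ = 4.31×10⁻¹³ W
In dBm: 10 log₁₀(4.31×10⁻¹³ / 10⁻³) = −93.7 dBm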